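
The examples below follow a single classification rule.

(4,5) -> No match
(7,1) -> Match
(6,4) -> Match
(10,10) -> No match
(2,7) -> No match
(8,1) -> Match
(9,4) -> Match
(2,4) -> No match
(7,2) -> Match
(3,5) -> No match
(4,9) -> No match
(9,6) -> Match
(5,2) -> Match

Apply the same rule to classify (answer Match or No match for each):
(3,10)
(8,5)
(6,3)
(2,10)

No match, Match, Match, No match

The common property of the 'Match' items is: first > second. No 'No match' item has it.
(3,10): 3 < 10, does not satisfy this → No match. (8,5): 8 > 5, qualifies → Match. (6,3): 6 > 3, qualifies → Match. (2,10): 2 < 10, does not satisfy this → No match.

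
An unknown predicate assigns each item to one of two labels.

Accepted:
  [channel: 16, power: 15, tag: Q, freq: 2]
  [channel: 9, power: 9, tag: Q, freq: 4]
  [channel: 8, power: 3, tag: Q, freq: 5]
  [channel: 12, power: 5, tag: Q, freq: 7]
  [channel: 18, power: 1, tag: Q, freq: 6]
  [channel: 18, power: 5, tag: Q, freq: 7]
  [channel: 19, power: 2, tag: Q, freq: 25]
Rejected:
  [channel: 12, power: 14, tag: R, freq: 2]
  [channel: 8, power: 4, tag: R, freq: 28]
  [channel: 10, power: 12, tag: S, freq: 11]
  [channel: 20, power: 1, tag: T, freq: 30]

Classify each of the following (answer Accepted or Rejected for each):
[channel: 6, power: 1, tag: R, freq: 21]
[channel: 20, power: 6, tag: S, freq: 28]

The simplest hypothesis consistent with all the labels is: tag is Q.
[channel: 6, power: 1, tag: R, freq: 21]: tag is R, fails this test → Rejected. [channel: 20, power: 6, tag: S, freq: 28]: tag is S, fails this test → Rejected.

Rejected, Rejected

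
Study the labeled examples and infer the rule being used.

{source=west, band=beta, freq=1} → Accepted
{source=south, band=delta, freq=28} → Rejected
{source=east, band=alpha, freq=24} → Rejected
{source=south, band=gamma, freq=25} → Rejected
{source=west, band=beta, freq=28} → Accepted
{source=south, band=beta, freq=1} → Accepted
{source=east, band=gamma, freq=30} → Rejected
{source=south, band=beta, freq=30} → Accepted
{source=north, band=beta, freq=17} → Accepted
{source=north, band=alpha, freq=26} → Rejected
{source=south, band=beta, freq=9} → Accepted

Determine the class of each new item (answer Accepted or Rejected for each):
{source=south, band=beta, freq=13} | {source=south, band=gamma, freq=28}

Accepted, Rejected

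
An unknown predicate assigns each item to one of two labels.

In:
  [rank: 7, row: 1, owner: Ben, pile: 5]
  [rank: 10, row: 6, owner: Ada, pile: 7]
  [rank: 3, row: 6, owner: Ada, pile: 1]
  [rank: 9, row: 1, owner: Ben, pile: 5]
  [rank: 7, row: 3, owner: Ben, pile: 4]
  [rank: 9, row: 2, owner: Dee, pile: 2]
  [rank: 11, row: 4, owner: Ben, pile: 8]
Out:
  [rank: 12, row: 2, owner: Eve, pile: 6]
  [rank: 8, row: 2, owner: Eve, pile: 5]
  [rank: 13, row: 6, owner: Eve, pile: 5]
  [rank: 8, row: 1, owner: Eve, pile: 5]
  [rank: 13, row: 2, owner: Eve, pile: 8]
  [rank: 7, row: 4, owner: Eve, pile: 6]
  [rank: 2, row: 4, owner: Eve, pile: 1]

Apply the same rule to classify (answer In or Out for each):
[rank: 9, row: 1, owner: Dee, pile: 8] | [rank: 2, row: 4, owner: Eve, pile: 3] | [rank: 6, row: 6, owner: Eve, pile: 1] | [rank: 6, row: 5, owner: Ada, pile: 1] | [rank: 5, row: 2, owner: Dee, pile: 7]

The classifier is using: owner is not Eve.
In: [rank: 9, row: 1, owner: Dee, pile: 8], since owner is Dee. Out: [rank: 2, row: 4, owner: Eve, pile: 3], since owner is Eve. Out: [rank: 6, row: 6, owner: Eve, pile: 1], since owner is Eve. In: [rank: 6, row: 5, owner: Ada, pile: 1], since owner is Ada. In: [rank: 5, row: 2, owner: Dee, pile: 7], since owner is Dee.

In, Out, Out, In, In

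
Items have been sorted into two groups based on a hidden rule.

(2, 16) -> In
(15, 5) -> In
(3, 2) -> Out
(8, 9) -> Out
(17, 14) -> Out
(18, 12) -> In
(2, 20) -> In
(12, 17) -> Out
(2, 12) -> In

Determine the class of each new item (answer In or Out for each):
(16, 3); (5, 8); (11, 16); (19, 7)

'In' ⟺ sum is even.
(16, 3): Out (16+3 = 19). (5, 8): Out (5+8 = 13). (11, 16): Out (11+16 = 27). (19, 7): In (19+7 = 26).

Out, Out, Out, In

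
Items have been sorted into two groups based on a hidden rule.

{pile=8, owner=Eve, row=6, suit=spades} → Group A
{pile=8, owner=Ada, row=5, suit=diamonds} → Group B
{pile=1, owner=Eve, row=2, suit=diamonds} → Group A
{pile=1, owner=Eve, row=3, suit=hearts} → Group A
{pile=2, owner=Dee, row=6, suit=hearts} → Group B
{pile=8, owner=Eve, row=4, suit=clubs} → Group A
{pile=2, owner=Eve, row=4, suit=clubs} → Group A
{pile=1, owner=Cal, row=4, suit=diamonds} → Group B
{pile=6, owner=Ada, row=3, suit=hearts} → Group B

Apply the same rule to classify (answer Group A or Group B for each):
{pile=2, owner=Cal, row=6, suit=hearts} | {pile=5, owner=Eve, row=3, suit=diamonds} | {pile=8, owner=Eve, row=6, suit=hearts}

Rule: owner is Eve. This holds for each 'Group A' example and fails for each 'Group B' one.
{pile=2, owner=Cal, row=6, suit=hearts}: owner is Cal, fails this test → Group B. {pile=5, owner=Eve, row=3, suit=diamonds}: owner is Eve, meets the rule → Group A. {pile=8, owner=Eve, row=6, suit=hearts}: owner is Eve, meets the rule → Group A.

Group B, Group A, Group A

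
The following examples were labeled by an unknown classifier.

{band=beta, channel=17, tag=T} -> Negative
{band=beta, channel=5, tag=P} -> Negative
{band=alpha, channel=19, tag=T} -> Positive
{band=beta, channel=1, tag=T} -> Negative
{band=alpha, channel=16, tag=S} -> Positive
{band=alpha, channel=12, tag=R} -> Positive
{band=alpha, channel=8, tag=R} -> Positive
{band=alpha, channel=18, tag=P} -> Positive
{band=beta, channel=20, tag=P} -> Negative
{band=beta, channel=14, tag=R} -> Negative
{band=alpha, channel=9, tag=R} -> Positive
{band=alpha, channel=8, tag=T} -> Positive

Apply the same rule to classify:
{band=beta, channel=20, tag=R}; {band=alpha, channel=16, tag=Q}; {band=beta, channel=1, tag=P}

Negative, Positive, Negative

Every 'Positive' example satisfies: band is alpha. None of the 'Negative' examples do.
{band=beta, channel=20, tag=R} — band is beta, hence Negative. {band=alpha, channel=16, tag=Q} — band is alpha, hence Positive. {band=beta, channel=1, tag=P} — band is beta, hence Negative.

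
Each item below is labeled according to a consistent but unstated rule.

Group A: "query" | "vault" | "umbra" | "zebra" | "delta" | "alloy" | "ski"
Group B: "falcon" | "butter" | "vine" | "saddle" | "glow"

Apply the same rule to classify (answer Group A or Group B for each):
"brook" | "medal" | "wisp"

Group A, Group A, Group B

One predicate separates the groups cleanly: odd length.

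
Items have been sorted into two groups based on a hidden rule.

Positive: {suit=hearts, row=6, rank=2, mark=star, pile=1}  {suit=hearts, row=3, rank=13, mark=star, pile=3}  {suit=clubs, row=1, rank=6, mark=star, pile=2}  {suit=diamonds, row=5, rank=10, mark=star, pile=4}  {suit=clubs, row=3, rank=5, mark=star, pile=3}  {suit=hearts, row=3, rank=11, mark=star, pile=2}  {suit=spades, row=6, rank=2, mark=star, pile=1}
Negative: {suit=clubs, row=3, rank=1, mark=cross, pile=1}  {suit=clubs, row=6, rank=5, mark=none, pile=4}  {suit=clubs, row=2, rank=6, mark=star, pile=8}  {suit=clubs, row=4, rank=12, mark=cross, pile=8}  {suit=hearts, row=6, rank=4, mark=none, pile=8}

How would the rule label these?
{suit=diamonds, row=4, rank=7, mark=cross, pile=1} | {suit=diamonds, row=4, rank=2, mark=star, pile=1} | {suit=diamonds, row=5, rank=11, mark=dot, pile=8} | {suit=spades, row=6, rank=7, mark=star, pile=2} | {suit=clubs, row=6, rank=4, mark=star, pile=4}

Negative, Positive, Negative, Positive, Positive

Every 'Positive' example satisfies: mark is star AND pile ≤ 4. None of the 'Negative' examples do.
{suit=diamonds, row=4, rank=7, mark=cross, pile=1}: mark is cross, pile = 1, lacks this property → Negative.
{suit=diamonds, row=4, rank=2, mark=star, pile=1}: mark is star, pile = 1, passes → Positive.
{suit=diamonds, row=5, rank=11, mark=dot, pile=8}: mark is dot, pile = 8, lacks this property → Negative.
{suit=spades, row=6, rank=7, mark=star, pile=2}: mark is star, pile = 2, passes → Positive.
{suit=clubs, row=6, rank=4, mark=star, pile=4}: mark is star, pile = 4, passes → Positive.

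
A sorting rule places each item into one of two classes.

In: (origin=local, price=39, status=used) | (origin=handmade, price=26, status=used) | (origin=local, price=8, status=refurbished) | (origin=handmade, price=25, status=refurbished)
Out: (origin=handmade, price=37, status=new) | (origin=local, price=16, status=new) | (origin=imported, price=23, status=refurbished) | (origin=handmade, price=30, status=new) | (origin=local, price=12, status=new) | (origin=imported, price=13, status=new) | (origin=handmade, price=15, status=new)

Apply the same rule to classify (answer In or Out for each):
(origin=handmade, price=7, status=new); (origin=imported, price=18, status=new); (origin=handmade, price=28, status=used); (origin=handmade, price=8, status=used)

The classifier is using: status is not new AND price ≠ 23.
(origin=handmade, price=7, status=new) — status is new, price = 7, hence Out. (origin=imported, price=18, status=new) — status is new, price = 18, hence Out. (origin=handmade, price=28, status=used) — status is used, price = 28, hence In. (origin=handmade, price=8, status=used) — status is used, price = 8, hence In.

Out, Out, In, In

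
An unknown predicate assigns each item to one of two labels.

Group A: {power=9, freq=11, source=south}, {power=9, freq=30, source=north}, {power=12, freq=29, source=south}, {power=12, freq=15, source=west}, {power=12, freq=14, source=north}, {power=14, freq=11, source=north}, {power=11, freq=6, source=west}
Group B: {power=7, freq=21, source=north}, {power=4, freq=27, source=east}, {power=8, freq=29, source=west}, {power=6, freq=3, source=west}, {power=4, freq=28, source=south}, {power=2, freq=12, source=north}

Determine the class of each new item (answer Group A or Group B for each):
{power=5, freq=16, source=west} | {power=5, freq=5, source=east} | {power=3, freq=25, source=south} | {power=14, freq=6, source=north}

Group B, Group B, Group B, Group A

All 'Group A' examples share one property — power ≥ 9 — and every 'Group B' example lacks it.
{power=5, freq=16, source=west}: Group B (power = 5).
{power=5, freq=5, source=east}: Group B (power = 5).
{power=3, freq=25, source=south}: Group B (power = 3).
{power=14, freq=6, source=north}: Group A (power = 14).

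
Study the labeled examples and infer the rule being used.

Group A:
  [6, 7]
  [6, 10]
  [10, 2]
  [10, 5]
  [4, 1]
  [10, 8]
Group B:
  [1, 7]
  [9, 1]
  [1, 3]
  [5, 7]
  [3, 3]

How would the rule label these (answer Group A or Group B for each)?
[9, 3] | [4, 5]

Every 'Group A' example satisfies: first is even. None of the 'Group B' examples do.
[9, 3] → first 9 → Group B.
[4, 5] → first 4 → Group A.

Group B, Group A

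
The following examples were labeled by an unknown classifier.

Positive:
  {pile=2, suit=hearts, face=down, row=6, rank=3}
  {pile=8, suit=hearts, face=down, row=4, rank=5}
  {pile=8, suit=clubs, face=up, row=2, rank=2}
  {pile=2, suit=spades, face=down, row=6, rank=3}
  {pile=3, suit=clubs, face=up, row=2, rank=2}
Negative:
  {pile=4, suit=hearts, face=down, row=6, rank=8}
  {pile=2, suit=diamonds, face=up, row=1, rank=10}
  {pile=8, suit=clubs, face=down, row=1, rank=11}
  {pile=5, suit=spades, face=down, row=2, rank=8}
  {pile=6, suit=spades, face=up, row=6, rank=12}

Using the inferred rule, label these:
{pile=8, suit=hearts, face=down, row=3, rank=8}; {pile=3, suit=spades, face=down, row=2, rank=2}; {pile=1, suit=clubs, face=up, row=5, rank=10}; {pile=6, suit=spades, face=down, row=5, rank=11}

Negative, Positive, Negative, Negative

Rule: rank ≤ 5. This holds for each 'Positive' example and fails for each 'Negative' one.
Negative: {pile=8, suit=hearts, face=down, row=3, rank=8}, since rank = 8. Positive: {pile=3, suit=spades, face=down, row=2, rank=2}, since rank = 2. Negative: {pile=1, suit=clubs, face=up, row=5, rank=10}, since rank = 10. Negative: {pile=6, suit=spades, face=down, row=5, rank=11}, since rank = 11.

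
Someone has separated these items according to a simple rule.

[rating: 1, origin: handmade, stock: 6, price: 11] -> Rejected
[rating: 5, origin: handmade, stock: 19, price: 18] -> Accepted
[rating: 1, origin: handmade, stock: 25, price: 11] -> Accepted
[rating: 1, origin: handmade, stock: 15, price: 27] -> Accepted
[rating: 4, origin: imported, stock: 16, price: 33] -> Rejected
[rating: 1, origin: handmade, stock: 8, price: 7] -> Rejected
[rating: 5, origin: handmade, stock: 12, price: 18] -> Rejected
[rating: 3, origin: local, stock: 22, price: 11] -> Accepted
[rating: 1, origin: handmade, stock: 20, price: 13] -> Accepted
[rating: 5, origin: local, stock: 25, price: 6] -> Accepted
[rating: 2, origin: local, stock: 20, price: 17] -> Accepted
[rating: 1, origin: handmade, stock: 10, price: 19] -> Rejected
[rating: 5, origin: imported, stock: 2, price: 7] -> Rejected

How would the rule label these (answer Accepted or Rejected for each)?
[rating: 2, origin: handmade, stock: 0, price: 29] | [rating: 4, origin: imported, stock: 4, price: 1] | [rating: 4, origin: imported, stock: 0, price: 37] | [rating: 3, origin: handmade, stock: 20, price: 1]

Rejected, Rejected, Rejected, Accepted

All 'Accepted' examples share one property — price ≤ 27 AND stock ≥ 15 — and every 'Rejected' example lacks it.
[rating: 2, origin: handmade, stock: 0, price: 29]: Rejected (price = 29, stock = 0).
[rating: 4, origin: imported, stock: 4, price: 1]: Rejected (price = 1, stock = 4).
[rating: 4, origin: imported, stock: 0, price: 37]: Rejected (price = 37, stock = 0).
[rating: 3, origin: handmade, stock: 20, price: 1]: Accepted (price = 1, stock = 20).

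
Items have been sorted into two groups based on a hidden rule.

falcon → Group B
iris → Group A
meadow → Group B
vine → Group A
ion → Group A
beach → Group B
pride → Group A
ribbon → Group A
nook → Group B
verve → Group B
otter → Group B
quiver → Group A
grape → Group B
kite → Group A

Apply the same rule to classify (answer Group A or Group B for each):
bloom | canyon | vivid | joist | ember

Group B, Group B, Group A, Group A, Group B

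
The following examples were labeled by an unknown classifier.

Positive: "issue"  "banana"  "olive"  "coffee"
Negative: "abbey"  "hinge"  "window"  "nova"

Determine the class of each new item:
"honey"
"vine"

Negative, Negative

Rule: has ≥ 3 vowels. This holds for each 'Positive' example and fails for each 'Negative' one.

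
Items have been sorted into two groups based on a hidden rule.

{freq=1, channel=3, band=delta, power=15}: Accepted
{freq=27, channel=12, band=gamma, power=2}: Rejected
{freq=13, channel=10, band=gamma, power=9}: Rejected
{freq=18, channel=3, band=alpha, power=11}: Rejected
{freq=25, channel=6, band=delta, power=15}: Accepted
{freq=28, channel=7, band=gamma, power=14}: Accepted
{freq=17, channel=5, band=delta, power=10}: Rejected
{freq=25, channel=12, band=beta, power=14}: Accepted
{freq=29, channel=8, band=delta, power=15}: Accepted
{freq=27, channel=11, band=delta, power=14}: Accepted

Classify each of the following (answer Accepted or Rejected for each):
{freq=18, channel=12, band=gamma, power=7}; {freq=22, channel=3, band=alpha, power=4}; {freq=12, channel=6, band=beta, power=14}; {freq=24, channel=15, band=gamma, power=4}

The common property of the 'Accepted' items is: power ≥ 14. No 'Rejected' item has it.
{freq=18, channel=12, band=gamma, power=7} — power = 7, hence Rejected. {freq=22, channel=3, band=alpha, power=4} — power = 4, hence Rejected. {freq=12, channel=6, band=beta, power=14} — power = 14, hence Accepted. {freq=24, channel=15, band=gamma, power=4} — power = 4, hence Rejected.

Rejected, Rejected, Accepted, Rejected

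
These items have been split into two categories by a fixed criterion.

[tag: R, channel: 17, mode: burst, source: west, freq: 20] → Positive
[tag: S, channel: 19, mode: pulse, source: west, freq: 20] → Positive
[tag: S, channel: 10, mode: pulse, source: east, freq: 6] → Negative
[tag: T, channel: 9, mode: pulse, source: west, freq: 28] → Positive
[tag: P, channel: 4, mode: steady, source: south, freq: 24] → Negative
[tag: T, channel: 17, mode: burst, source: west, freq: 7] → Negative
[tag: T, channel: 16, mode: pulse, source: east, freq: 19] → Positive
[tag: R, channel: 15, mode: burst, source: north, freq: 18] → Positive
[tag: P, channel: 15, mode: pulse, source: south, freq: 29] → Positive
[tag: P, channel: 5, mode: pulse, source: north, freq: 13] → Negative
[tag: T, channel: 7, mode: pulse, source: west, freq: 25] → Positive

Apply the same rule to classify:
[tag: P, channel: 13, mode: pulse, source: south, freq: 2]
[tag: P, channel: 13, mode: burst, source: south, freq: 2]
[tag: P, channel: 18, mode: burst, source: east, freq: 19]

Every 'Positive' example satisfies: channel ≥ 5 AND freq ≥ 18. None of the 'Negative' examples do.
[tag: P, channel: 13, mode: pulse, source: south, freq: 2]: channel = 13, freq = 2 — fails this test, so Negative. [tag: P, channel: 13, mode: burst, source: south, freq: 2]: channel = 13, freq = 2 — fails this test, so Negative. [tag: P, channel: 18, mode: burst, source: east, freq: 19]: channel = 18, freq = 19 — qualifies, so Positive.

Negative, Negative, Positive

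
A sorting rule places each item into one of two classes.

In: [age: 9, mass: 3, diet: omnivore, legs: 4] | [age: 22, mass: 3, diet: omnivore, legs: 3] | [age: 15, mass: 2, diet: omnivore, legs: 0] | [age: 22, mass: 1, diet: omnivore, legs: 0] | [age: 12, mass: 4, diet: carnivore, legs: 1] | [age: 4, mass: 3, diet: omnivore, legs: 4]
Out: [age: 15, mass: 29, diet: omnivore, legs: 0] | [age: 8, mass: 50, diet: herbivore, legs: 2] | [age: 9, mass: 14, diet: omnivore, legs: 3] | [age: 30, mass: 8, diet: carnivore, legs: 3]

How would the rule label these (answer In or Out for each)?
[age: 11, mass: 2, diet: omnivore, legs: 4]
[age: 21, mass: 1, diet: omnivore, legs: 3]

'In' ⟺ mass ≤ 4.

In, In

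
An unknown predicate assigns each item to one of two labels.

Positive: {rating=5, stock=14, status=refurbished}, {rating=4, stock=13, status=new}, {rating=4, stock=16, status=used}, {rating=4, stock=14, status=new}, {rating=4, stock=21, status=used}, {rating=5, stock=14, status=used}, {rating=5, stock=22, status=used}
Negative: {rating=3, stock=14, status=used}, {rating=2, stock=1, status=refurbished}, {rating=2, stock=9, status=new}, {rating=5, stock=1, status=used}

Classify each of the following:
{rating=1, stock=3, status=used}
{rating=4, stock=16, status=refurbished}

Negative, Positive

The classifier is using: rating ≥ 4 AND stock ≥ 9.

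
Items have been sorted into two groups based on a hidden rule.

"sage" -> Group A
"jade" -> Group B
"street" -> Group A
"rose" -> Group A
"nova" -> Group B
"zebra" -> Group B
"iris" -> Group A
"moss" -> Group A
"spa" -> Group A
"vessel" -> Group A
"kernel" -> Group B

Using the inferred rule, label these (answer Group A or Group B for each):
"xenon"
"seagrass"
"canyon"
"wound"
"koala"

Group B, Group A, Group B, Group B, Group B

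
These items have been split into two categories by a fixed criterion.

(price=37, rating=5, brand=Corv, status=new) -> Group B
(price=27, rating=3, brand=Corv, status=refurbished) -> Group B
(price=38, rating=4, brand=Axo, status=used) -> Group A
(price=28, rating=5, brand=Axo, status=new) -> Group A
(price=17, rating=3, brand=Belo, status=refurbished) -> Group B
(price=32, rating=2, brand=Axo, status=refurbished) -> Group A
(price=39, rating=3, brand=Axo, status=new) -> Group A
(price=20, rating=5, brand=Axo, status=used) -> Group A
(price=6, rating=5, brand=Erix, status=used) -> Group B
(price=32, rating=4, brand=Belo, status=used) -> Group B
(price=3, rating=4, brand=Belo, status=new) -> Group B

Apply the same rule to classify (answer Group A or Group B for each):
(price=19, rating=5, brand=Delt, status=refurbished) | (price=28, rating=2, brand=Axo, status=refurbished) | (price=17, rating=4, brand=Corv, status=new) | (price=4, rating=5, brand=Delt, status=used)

The classifier is using: brand is Axo.
(price=19, rating=5, brand=Delt, status=refurbished) — brand is Delt, hence Group B.
(price=28, rating=2, brand=Axo, status=refurbished) — brand is Axo, hence Group A.
(price=17, rating=4, brand=Corv, status=new) — brand is Corv, hence Group B.
(price=4, rating=5, brand=Delt, status=used) — brand is Delt, hence Group B.

Group B, Group A, Group B, Group B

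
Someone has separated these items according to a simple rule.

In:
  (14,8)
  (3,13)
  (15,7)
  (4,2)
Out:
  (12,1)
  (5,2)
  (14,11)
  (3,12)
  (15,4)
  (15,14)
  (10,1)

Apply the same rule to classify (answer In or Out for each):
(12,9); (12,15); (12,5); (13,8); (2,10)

Out, Out, Out, Out, In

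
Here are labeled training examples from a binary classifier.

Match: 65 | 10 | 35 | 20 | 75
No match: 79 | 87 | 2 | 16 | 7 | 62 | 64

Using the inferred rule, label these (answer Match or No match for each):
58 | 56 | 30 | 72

All 'Match' examples share one property — multiple of 5 — and every 'No match' example lacks it.

No match, No match, Match, No match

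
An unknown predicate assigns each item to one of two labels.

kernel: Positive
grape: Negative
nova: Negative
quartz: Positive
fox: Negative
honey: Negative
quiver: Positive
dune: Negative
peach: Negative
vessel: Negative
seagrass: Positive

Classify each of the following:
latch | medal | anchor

The pattern is that an item is 'Positive' exactly when: even length AND contains 'r'.

Negative, Negative, Positive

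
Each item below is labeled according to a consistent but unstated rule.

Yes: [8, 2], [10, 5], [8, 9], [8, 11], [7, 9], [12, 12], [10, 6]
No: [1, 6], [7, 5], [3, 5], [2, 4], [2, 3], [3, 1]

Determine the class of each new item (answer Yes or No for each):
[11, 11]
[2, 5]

Yes, No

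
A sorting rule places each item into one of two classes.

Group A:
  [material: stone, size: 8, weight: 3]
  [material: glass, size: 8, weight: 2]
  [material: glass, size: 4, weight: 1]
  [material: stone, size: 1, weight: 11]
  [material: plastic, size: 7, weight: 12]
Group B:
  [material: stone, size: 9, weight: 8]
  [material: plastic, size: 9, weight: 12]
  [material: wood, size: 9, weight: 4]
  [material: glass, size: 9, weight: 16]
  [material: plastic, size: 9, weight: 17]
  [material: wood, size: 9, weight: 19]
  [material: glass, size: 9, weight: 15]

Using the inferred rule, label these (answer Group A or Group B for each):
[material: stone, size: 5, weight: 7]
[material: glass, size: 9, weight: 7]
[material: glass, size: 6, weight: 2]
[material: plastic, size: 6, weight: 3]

The classifier is using: size ≤ 8.

Group A, Group B, Group A, Group A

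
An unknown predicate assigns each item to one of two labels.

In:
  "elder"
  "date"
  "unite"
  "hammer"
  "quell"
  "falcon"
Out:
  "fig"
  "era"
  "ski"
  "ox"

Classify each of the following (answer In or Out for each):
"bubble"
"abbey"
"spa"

In, In, Out

Rule: length ≥ 4. This holds for each 'In' example and fails for each 'Out' one.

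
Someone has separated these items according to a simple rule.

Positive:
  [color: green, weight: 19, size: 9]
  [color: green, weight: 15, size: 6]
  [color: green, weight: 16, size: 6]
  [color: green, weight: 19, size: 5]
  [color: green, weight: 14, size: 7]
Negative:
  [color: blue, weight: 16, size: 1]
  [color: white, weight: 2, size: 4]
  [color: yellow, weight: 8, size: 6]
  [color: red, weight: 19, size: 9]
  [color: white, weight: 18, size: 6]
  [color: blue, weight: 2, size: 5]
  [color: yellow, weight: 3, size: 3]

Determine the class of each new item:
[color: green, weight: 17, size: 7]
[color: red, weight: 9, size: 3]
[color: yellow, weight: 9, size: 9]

One predicate separates the groups cleanly: color is green.

Positive, Negative, Negative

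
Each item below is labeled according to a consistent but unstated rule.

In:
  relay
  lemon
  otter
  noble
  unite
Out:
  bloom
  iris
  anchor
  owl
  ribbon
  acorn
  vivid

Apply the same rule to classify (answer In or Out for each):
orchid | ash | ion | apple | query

Out, Out, Out, In, In

All 'In' examples share one property — contains 'e' — and every 'Out' example lacks it.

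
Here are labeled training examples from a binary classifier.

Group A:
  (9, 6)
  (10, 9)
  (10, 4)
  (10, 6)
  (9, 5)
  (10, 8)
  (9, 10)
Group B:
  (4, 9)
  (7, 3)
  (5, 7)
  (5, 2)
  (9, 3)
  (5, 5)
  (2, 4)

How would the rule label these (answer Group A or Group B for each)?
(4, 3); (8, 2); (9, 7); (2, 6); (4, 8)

The classifier is using: sum ≥ 14.
Group B: (4, 3), since 4+3 = 7. Group B: (8, 2), since 8+2 = 10. Group A: (9, 7), since 9+7 = 16. Group B: (2, 6), since 2+6 = 8. Group B: (4, 8), since 4+8 = 12.

Group B, Group B, Group A, Group B, Group B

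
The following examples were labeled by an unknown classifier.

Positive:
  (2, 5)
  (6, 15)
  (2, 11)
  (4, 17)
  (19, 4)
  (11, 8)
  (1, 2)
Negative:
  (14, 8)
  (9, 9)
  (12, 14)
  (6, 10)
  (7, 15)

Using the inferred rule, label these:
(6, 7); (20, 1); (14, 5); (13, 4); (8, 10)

Positive, Positive, Positive, Positive, Negative

The classifier is using: sum is odd.
(6, 7): Positive (6+7 = 13).
(20, 1): Positive (20+1 = 21).
(14, 5): Positive (14+5 = 19).
(13, 4): Positive (13+4 = 17).
(8, 10): Negative (8+10 = 18).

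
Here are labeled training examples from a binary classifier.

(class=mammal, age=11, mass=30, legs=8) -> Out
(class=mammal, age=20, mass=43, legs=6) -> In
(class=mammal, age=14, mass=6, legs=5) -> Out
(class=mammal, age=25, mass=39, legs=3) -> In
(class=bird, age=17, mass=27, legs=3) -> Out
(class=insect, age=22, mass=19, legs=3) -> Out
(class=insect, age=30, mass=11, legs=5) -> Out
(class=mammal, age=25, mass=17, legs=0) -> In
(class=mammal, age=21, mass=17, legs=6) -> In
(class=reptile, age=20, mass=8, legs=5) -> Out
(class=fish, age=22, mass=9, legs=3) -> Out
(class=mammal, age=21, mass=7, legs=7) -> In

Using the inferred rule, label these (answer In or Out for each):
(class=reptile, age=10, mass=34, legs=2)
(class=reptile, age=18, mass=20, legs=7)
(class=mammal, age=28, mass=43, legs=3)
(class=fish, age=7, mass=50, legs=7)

The distinguishing property — class is mammal AND age ≥ 17 — holds for all the 'In' cases and none of the 'Out' cases.

Out, Out, In, Out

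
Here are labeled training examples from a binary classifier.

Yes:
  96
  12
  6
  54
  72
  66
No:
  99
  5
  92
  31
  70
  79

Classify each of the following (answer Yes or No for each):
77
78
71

No, Yes, No

'Yes' ⟺ multiple of 6.
77: 77 = 6·12 + 5, fails the rule → No. 78: 78 = 6·13, meets the rule → Yes. 71: 71 = 6·11 + 5, fails the rule → No.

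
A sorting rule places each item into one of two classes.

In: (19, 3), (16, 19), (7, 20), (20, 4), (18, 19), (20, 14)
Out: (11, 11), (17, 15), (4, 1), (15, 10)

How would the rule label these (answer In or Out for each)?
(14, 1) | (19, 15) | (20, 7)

Every 'In' example satisfies: max ≥ 18. None of the 'Out' examples do.
(14, 1) — max 14, hence Out. (19, 15) — max 19, hence In. (20, 7) — max 20, hence In.

Out, In, In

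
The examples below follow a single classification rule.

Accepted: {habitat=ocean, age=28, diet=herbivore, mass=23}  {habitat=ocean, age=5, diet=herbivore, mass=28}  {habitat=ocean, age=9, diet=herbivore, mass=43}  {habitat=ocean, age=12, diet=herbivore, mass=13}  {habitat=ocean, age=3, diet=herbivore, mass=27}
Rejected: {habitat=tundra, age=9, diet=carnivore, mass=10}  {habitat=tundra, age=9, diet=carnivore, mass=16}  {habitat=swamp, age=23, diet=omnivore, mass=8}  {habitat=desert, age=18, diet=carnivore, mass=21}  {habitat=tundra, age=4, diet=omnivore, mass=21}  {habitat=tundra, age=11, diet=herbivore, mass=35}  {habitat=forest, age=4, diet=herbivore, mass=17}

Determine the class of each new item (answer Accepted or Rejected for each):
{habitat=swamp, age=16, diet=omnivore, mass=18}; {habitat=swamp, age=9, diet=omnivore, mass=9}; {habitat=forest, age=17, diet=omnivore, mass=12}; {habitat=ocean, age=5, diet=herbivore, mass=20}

Rejected, Rejected, Rejected, Accepted

Every 'Accepted' example satisfies: habitat is ocean. None of the 'Rejected' examples do.
{habitat=swamp, age=16, diet=omnivore, mass=18}: Rejected (habitat is swamp). {habitat=swamp, age=9, diet=omnivore, mass=9}: Rejected (habitat is swamp). {habitat=forest, age=17, diet=omnivore, mass=12}: Rejected (habitat is forest). {habitat=ocean, age=5, diet=herbivore, mass=20}: Accepted (habitat is ocean).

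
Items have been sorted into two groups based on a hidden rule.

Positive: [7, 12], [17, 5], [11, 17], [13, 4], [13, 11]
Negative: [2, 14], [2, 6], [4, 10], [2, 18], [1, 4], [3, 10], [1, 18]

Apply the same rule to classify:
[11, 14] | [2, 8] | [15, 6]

Positive, Negative, Positive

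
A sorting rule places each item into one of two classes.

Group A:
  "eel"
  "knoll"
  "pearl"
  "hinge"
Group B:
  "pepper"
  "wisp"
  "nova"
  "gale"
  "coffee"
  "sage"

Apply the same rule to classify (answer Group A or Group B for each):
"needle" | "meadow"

The pattern is that an item is 'Group A' exactly when: odd length.

Group B, Group B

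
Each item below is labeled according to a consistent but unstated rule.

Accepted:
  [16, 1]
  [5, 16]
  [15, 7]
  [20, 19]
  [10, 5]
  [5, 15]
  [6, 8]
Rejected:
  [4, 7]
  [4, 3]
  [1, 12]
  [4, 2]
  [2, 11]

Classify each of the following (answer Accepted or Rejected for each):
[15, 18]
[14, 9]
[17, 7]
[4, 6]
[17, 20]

The simplest hypothesis consistent with all the labels is: sum ≥ 14.
[15, 18]: 15+18 = 33 — satisfies this, so Accepted. [14, 9]: 14+9 = 23 — satisfies this, so Accepted. [17, 7]: 17+7 = 24 — satisfies this, so Accepted. [4, 6]: 4+6 = 10 — fails the rule, so Rejected. [17, 20]: 17+20 = 37 — satisfies this, so Accepted.

Accepted, Accepted, Accepted, Rejected, Accepted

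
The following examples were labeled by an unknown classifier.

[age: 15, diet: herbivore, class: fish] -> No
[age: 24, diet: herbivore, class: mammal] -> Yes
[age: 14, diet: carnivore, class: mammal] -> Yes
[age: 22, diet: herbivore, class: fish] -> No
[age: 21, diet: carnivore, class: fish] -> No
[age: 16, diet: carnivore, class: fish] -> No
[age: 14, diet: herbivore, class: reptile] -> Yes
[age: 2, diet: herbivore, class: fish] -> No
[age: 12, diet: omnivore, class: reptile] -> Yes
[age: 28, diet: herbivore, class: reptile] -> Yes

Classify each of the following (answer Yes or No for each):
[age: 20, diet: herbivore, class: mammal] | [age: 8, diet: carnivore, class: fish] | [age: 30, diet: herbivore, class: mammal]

Yes, No, Yes

The classifier is using: class is not fish.
[age: 20, diet: herbivore, class: mammal] — class is mammal, hence Yes.
[age: 8, diet: carnivore, class: fish] — class is fish, hence No.
[age: 30, diet: herbivore, class: mammal] — class is mammal, hence Yes.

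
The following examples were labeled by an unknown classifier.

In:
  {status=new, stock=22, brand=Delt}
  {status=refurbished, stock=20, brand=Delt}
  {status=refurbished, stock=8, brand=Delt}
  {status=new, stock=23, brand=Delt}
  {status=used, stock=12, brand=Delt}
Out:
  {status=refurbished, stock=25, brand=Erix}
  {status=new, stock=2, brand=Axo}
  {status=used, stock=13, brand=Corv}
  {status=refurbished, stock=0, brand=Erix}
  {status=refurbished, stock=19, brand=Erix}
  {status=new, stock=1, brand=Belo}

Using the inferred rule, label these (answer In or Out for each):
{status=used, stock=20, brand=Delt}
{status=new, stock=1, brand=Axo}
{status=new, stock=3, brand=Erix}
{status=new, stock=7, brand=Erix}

In, Out, Out, Out

Comparing the two groups points to one rule — brand is Delt.
{status=used, stock=20, brand=Delt}: brand is Delt, checks out → In.
{status=new, stock=1, brand=Axo}: brand is Axo, doesn't match → Out.
{status=new, stock=3, brand=Erix}: brand is Erix, doesn't match → Out.
{status=new, stock=7, brand=Erix}: brand is Erix, doesn't match → Out.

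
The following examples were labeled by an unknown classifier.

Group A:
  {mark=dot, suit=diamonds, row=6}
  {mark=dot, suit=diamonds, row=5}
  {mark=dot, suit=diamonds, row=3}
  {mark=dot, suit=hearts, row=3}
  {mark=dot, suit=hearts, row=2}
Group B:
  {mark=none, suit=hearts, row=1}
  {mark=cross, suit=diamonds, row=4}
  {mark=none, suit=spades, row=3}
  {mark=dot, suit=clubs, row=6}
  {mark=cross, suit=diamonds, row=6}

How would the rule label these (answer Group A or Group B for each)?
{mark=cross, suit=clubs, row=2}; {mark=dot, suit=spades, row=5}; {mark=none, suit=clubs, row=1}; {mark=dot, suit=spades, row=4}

Group B, Group A, Group B, Group A

The pattern is that an item is 'Group A' exactly when: suit is not clubs AND mark is dot.
{mark=cross, suit=clubs, row=2}: suit is clubs, mark is cross, lacks this property → Group B. {mark=dot, suit=spades, row=5}: suit is spades, mark is dot, fits → Group A. {mark=none, suit=clubs, row=1}: suit is clubs, mark is none, lacks this property → Group B. {mark=dot, suit=spades, row=4}: suit is spades, mark is dot, fits → Group A.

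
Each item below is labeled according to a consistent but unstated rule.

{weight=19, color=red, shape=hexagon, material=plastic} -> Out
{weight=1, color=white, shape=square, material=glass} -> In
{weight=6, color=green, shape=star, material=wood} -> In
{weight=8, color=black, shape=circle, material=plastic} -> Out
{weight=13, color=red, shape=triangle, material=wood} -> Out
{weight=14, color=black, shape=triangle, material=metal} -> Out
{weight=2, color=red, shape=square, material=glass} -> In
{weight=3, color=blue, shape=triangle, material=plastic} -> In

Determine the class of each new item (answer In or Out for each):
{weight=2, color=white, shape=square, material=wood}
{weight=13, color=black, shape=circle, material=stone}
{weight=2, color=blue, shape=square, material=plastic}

The rule appears to be: weight ≤ 6.
{weight=2, color=white, shape=square, material=wood}: In (weight = 2).
{weight=13, color=black, shape=circle, material=stone}: Out (weight = 13).
{weight=2, color=blue, shape=square, material=plastic}: In (weight = 2).

In, Out, In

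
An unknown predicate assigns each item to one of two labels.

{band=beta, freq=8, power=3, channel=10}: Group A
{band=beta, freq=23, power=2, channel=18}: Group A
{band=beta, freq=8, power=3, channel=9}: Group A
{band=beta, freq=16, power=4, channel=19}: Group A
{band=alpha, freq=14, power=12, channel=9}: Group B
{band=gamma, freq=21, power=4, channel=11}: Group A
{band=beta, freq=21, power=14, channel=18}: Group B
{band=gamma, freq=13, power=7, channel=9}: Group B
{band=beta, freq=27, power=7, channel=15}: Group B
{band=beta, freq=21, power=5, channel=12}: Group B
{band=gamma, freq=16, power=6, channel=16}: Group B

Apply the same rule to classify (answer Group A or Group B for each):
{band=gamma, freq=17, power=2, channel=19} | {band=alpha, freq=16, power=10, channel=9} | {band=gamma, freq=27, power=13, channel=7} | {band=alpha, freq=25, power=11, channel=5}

Group A, Group B, Group B, Group B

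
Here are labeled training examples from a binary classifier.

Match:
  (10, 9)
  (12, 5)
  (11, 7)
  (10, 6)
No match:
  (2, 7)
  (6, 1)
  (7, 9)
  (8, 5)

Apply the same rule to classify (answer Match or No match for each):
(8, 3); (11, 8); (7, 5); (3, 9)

No match, Match, No match, No match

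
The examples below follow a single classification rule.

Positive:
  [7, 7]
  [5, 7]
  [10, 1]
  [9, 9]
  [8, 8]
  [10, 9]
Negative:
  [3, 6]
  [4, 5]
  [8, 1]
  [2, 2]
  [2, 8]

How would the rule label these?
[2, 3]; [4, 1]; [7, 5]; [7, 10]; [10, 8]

Negative, Negative, Positive, Positive, Positive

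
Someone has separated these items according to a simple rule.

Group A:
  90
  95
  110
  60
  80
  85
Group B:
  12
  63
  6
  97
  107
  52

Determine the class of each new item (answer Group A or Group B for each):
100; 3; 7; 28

The simplest hypothesis consistent with all the labels is: multiple of 5.
100 — 100 = 5·20, hence Group A.
3 — 3 = 5·0 + 3, hence Group B.
7 — 7 = 5·1 + 2, hence Group B.
28 — 28 = 5·5 + 3, hence Group B.

Group A, Group B, Group B, Group B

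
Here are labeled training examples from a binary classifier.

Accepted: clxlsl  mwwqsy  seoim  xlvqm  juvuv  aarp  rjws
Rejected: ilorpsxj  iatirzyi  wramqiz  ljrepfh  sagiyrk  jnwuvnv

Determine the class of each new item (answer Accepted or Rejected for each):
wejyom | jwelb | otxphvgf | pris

The pattern is that an item is 'Accepted' exactly when: length ≤ 6.
Accepted: wejyom, since length 6.
Accepted: jwelb, since length 5.
Rejected: otxphvgf, since length 8.
Accepted: pris, since length 4.

Accepted, Accepted, Rejected, Accepted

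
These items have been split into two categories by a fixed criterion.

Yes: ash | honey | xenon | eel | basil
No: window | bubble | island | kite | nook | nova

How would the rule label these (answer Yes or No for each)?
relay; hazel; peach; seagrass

Yes, Yes, Yes, No

'Yes' ⟺ odd length.
relay: Yes (length 5). hazel: Yes (length 5). peach: Yes (length 5). seagrass: No (length 8).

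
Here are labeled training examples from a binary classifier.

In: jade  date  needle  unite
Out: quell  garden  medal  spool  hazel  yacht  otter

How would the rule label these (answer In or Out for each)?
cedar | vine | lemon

Out, In, Out

Every 'In' example satisfies: ends with 'e'. None of the 'Out' examples do.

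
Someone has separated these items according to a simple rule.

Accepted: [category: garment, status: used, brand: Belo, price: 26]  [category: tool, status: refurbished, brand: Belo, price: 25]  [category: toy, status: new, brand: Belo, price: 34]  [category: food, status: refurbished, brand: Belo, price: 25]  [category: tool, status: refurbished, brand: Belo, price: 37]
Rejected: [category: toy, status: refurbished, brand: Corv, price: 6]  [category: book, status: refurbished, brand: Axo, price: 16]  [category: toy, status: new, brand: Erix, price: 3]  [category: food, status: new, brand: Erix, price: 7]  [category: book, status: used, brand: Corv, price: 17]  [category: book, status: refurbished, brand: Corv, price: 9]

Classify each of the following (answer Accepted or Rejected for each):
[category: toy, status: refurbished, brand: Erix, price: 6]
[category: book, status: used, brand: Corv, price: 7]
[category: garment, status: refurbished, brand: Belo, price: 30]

Rejected, Rejected, Accepted

'Accepted' ⟺ brand is Belo.
[category: toy, status: refurbished, brand: Erix, price: 6] → brand is Erix → Rejected. [category: book, status: used, brand: Corv, price: 7] → brand is Corv → Rejected. [category: garment, status: refurbished, brand: Belo, price: 30] → brand is Belo → Accepted.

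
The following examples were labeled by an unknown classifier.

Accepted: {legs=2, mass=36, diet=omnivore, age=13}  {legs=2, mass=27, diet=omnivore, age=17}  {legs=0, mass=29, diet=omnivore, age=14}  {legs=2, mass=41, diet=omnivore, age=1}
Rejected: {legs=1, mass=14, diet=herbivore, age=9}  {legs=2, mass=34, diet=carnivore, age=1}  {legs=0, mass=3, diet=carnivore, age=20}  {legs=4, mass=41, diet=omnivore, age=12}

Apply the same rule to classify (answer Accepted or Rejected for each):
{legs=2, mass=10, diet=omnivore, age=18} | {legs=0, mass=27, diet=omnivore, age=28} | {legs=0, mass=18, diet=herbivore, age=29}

The distinguishing property — diet is omnivore AND legs ≤ 2 — holds for all the 'Accepted' cases and none of the 'Rejected' cases.

Accepted, Accepted, Rejected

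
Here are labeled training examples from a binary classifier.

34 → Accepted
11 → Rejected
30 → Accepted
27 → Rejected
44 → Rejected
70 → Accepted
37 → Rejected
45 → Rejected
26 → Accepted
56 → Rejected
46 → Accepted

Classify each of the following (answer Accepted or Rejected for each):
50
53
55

The pattern is that an item is 'Accepted' exactly when: ≡ 2 (mod 4).

Accepted, Rejected, Rejected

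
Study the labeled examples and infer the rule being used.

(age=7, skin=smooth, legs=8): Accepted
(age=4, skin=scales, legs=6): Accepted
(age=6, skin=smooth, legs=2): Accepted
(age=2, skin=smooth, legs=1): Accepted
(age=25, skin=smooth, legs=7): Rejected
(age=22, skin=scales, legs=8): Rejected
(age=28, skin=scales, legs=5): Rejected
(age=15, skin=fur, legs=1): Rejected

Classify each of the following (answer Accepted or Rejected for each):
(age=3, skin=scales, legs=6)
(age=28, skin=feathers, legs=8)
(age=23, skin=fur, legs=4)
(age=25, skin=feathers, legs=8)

Accepted, Rejected, Rejected, Rejected

All 'Accepted' examples share one property — age ≤ 7 — and every 'Rejected' example lacks it.
Accepted: (age=3, skin=scales, legs=6), since age = 3. Rejected: (age=28, skin=feathers, legs=8), since age = 28. Rejected: (age=23, skin=fur, legs=4), since age = 23. Rejected: (age=25, skin=feathers, legs=8), since age = 25.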